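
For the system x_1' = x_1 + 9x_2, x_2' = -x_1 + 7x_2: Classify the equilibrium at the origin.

unstable improper node

A = [[1,9],[-1,7]]; det(A-λI) = λ^2 - 8λ + 16.
repeated λ = 4 with a single eigenvector.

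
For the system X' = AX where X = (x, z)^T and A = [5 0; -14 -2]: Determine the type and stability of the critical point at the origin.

A = [[5,0],[-14,-2]]; det(A-λI) = λ^2 - 3λ - 10.
λ = 5, -2: opposite signs.

saddle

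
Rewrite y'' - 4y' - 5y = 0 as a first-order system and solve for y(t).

y(t) = K_1e^(-t) + K_2e^(5t)

Let x_1 = y, x_2 = y'. Then x_1' = x_2 and x_2' = 5x_1 + 4x_2.
A = [[0,1],[5,4]]; det(A-λI) = λ^2 - 4λ - 5.
Eigenvalues λ = -1, 5 with eigenvectors (1,-1), (1,5).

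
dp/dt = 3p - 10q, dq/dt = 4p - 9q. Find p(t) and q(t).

Coefficient matrix A = [[3, -10], [4, -9]].
Characteristic polynomial det(A - λI) = λ^2 + 6λ + 13 = 0.
Eigenvalues λ = -3 ± 2i (complex conjugate pair).
For λ=-3+2i: an eigenvector is (2,1) - i(1,1) = (2 - i, 1 - i).
A real fundamental pair from Re and Im of e^((-3+2i)t)v: X_1 = e^(-3t)(cos(2t)·(2,1) + sin(2t)·(1,1)), X_2 = e^(-3t)(sin(2t)·(2,1) - cos(2t)·(1,1)).
General solution: c_1X_1 + c_2X_2.

p(t) = c_1e^(-3t)sin(2t) + 2c_1e^(-3t)cos(2t) + 2c_2e^(-3t)sin(2t) - c_2e^(-3t)cos(2t), q(t) = c_1e^(-3t)sin(2t) + c_1e^(-3t)cos(2t) + c_2e^(-3t)sin(2t) - c_2e^(-3t)cos(2t)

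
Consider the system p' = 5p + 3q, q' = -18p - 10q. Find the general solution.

p(t) = -K_1e^(-4t) - K_2e^(-t), q(t) = 3K_1e^(-4t) + 2K_2e^(-t)

Coefficient matrix A = [[5, 3], [-18, -10]].
Characteristic polynomial det(A - λI) = λ^2 + 5λ + 4 = 0.
Eigenvalues λ = -4, -1.
For λ=-4: (A-λI) row 1 is [9, 3], so an eigenvector is (-1, 3).
For λ=-1: (A-λI) row 1 is [6, 3], so an eigenvector is (-1, 2).
General solution: K_1e^(-4t)(-1,3) + K_2e^(-t)(-1,2).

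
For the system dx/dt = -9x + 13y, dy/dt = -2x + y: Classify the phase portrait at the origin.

stable spiral

A = [[-9,13],[-2,1]]; det(A-λI) = λ^2 + 8λ + 17.
λ = -4 ± i: negative real part.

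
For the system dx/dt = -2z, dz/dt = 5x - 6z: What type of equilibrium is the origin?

stable spiral

A = [[0,-2],[5,-6]]; det(A-λI) = λ^2 + 6λ + 10.
λ = -3 ± i: negative real part.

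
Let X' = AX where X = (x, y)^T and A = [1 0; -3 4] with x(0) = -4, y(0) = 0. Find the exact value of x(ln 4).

A = [[1,0],[-3,4]]; eigenvalues λ = 1, 4.
Eigenvectors: (1,1) for λ=1, (0,-1) for λ=4.
From the initial condition, c_1 = -4, c_2 = -4.
x(ln 4) = (-4)(4^1)(1) + (-4)(4^4)(0) = -16.

-16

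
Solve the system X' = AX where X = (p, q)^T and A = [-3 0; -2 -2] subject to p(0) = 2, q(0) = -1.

p(t) = 2e^(-3t), q(t) = -5e^(-2t) + 4e^(-3t)

Coefficient matrix A = [[-3, 0], [-2, -2]].
Characteristic polynomial det(A - λI) = λ^2 + 5λ + 6 = 0.
Eigenvalues λ = -3, -2.
For λ=-3: (A-λI) row 2 is [-2, 1], so an eigenvector is (1, 2).
For λ=-2: (A-λI) row 1 is [-1, 0], so an eigenvector is (0, -1).
General solution: K_1e^(-3t)(1,2) + K_2e^(-2t)(0,-1).
Applying p(0)=2, q(0)=-1 gives K_1=2, K_2=5.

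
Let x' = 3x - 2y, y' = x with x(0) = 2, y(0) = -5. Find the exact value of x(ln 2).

A = [[3,-2],[1,0]]; eigenvalues λ = 1, 2.
Eigenvectors: (1,1) for λ=1, (2,1) for λ=2.
From the initial condition, c_1 = -12, c_2 = 7.
x(ln 2) = (-12)(2^1)(1) + (7)(2^2)(2) = 32.

32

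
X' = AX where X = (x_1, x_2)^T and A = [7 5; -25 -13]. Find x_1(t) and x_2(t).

x_1(t) = -c_1e^(-3t)cos(5t) - c_2e^(-3t)sin(5t), x_2(t) = c_1e^(-3t)sin(5t) + 2c_1e^(-3t)cos(5t) + 2c_2e^(-3t)sin(5t) - c_2e^(-3t)cos(5t)

Coefficient matrix A = [[7, 5], [-25, -13]].
Characteristic polynomial det(A - λI) = λ^2 + 6λ + 34 = 0.
Eigenvalues λ = -3 ± 5i (complex conjugate pair).
For λ=-3+5i: an eigenvector is (-1,2) - i(0,1) = (-1, 2 - i).
A real fundamental pair from Re and Im of e^((-3+5i)t)v: X_1 = e^(-3t)(cos(5t)·(-1,2) + sin(5t)·(0,1)), X_2 = e^(-3t)(sin(5t)·(-1,2) - cos(5t)·(0,1)).
General solution: c_1X_1 + c_2X_2.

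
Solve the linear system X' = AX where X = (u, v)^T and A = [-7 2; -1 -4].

Coefficient matrix A = [[-7, 2], [-1, -4]].
Characteristic polynomial det(A - λI) = λ^2 + 11λ + 30 = 0.
Eigenvalues λ = -6, -5.
For λ=-6: (A-λI) row 1 is [-1, 2], so an eigenvector is (-2, -1).
For λ=-5: (A-λI) row 1 is [-2, 2], so an eigenvector is (1, 1).
General solution: C_1e^(-6t)(-2,-1) + C_2e^(-5t)(1,1).

u(t) = -2C_1e^(-6t) + C_2e^(-5t), v(t) = -C_1e^(-6t) + C_2e^(-5t)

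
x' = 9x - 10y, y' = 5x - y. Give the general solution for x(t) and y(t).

x(t) = K_1e^(4t)sin(5t) - K_1e^(4t)cos(5t) - K_2e^(4t)sin(5t) - K_2e^(4t)cos(5t), y(t) = -K_1e^(4t)cos(5t) - K_2e^(4t)sin(5t)

Coefficient matrix A = [[9, -10], [5, -1]].
Characteristic polynomial det(A - λI) = λ^2 - 8λ + 41 = 0.
Eigenvalues λ = 4 ± 5i (complex conjugate pair).
For λ=4+5i: an eigenvector is (-1,-1) - i(1,0) = (-1 - i, -1).
A real fundamental pair from Re and Im of e^((4+5i)t)v: X_1 = e^(4t)(cos(5t)·(-1,-1) + sin(5t)·(1,0)), X_2 = e^(4t)(sin(5t)·(-1,-1) - cos(5t)·(1,0)).
General solution: K_1X_1 + K_2X_2.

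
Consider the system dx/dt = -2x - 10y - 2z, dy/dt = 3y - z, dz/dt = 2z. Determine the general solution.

Coefficient matrix A = [[-2, -10, -2], [0, 3, -1], [0, 0, 2]].
det(A - λI) = 0 gives eigenvalues λ = -2, 3, 2.
For λ=-2: eigenvector (1,0,0).
For λ=3: eigenvector (-2,1,0).
For λ=2: eigenvector (-3,1,1).
General solution: K_1e^(-2t)(1,0,0) + K_2e^(3t)(-2,1,0) + K_3e^(2t)(-3,1,1).

x(t) = K_1e^(-2t) - 2K_2e^(3t) - 3K_3e^(2t), y(t) = K_2e^(3t) + K_3e^(2t), z(t) = K_3e^(2t)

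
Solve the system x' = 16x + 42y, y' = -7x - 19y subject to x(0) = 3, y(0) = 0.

x(t) = 9e^(2t) - 6e^(-5t), y(t) = -3e^(2t) + 3e^(-5t)

Coefficient matrix A = [[16, 42], [-7, -19]].
Characteristic polynomial det(A - λI) = λ^2 + 3λ - 10 = 0.
Eigenvalues λ = 2, -5.
For λ=2: (A-λI) row 1 is [14, 42], so an eigenvector is (3, -1).
For λ=-5: (A-λI) row 1 is [21, 42], so an eigenvector is (2, -1).
General solution: K_1e^(2t)(3,-1) + K_2e^(-5t)(2,-1).
Applying x(0)=3, y(0)=0 gives K_1=3, K_2=-3.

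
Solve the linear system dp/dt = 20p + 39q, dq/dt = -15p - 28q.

p(t) = -2C_1e^(-4t)sin(3t) + 3C_1e^(-4t)cos(3t) + 3C_2e^(-4t)sin(3t) + 2C_2e^(-4t)cos(3t), q(t) = C_1e^(-4t)sin(3t) - 2C_1e^(-4t)cos(3t) - 2C_2e^(-4t)sin(3t) - C_2e^(-4t)cos(3t)

Coefficient matrix A = [[20, 39], [-15, -28]].
Characteristic polynomial det(A - λI) = λ^2 + 8λ + 25 = 0.
Eigenvalues λ = -4 ± 3i (complex conjugate pair).
For λ=-4+3i: an eigenvector is (3,-2) - i(-2,1) = (3 + 2i, -2 - i).
A real fundamental pair from Re and Im of e^((-4+3i)t)v: X_1 = e^(-4t)(cos(3t)·(3,-2) + sin(3t)·(-2,1)), X_2 = e^(-4t)(sin(3t)·(3,-2) - cos(3t)·(-2,1)).
General solution: C_1X_1 + C_2X_2.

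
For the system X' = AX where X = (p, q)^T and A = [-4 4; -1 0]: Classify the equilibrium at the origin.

stable improper node

A = [[-4,4],[-1,0]]; det(A-λI) = λ^2 + 4λ + 4.
repeated λ = -2 with a single eigenvector.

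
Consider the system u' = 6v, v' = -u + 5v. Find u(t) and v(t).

Coefficient matrix A = [[0, 6], [-1, 5]].
Characteristic polynomial det(A - λI) = λ^2 - 5λ + 6 = 0.
Eigenvalues λ = 3, 2.
For λ=3: (A-λI) row 1 is [-3, 6], so an eigenvector is (-2, -1).
For λ=2: (A-λI) row 1 is [-2, 6], so an eigenvector is (-3, -1).
General solution: K_1e^(3t)(-2,-1) + K_2e^(2t)(-3,-1).

u(t) = -2K_1e^(3t) - 3K_2e^(2t), v(t) = -K_1e^(3t) - K_2e^(2t)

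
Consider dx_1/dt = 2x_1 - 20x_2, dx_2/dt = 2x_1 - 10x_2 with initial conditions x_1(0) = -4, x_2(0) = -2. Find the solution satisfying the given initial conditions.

x_1(t) = 8e^(-4t)sin(2t) - 4e^(-4t)cos(2t), x_2(t) = 2e^(-4t)sin(2t) - 2e^(-4t)cos(2t)

Coefficient matrix A = [[2, -20], [2, -10]].
Characteristic polynomial det(A - λI) = λ^2 + 8λ + 20 = 0.
Eigenvalues λ = -4 ± 2i (complex conjugate pair).
For λ=-4+2i: an eigenvector is (1,0) - i(3,1) = (1 - 3i, 0 - i).
A real fundamental pair from Re and Im of e^((-4+2i)t)v: X_1 = e^(-4t)(cos(2t)·(1,0) + sin(2t)·(3,1)), X_2 = e^(-4t)(sin(2t)·(1,0) - cos(2t)·(3,1)).
General solution: C_1X_1 + C_2X_2.
Applying x_1(0)=-4, x_2(0)=-2 gives C_1=2, C_2=2.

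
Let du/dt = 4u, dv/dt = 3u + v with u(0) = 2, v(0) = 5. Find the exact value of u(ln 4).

512

A = [[4,0],[3,1]]; eigenvalues λ = 4, 1.
Eigenvectors: (1,1) for λ=4, (0,-1) for λ=1.
From the initial condition, c_1 = 2, c_2 = -3.
u(ln 4) = (2)(4^4)(1) + (-3)(4^1)(0) = 512.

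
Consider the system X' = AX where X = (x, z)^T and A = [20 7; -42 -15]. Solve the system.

x(t) = K_1e^(-t) - K_2e^(6t), z(t) = -3K_1e^(-t) + 2K_2e^(6t)

Coefficient matrix A = [[20, 7], [-42, -15]].
Characteristic polynomial det(A - λI) = λ^2 - 5λ - 6 = 0.
Eigenvalues λ = -1, 6.
For λ=-1: (A-λI) row 1 is [21, 7], so an eigenvector is (1, -3).
For λ=6: (A-λI) row 1 is [14, 7], so an eigenvector is (-1, 2).
General solution: K_1e^(-t)(1,-3) + K_2e^(6t)(-1,2).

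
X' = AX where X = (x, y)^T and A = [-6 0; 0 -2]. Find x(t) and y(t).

Coefficient matrix A = [[-6, 0], [0, -2]].
Characteristic polynomial det(A - λI) = λ^2 + 8λ + 12 = 0.
Eigenvalues λ = -2, -6.
For λ=-2: (A-λI) row 1 is [-4, 0], so an eigenvector is (0, -1).
For λ=-6: (A-λI) row 2 is [0, 4], so an eigenvector is (1, 0).
General solution: C_1e^(-2t)(0,-1) + C_2e^(-6t)(1,0).

x(t) = C_2e^(-6t), y(t) = -C_1e^(-2t)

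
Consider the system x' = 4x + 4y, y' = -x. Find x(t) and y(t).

x(t) = -2c_1e^(2t) - 2c_2te^(2t) - 3c_2e^(2t), y(t) = c_1e^(2t) + c_2te^(2t) + c_2e^(2t)

Coefficient matrix A = [[4, 4], [-1, 0]].
Characteristic polynomial det(A - λI) = λ^2 - 4λ + 4 = 0.
Single eigenvalue λ = 2 with algebraic multiplicity 2.
Eigenvector v = (-2,1); generalized eigenvector w with (A-λI)w=v is (-3,1).
General solution: e^(2t)[c_1·v + c_2·(t·v + w)].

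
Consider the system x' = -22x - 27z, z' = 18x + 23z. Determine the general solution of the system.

Coefficient matrix A = [[-22, -27], [18, 23]].
Characteristic polynomial det(A - λI) = λ^2 - λ - 20 = 0.
Eigenvalues λ = -4, 5.
For λ=-4: (A-λI) row 1 is [-18, -27], so an eigenvector is (-3, 2).
For λ=5: (A-λI) row 1 is [-27, -27], so an eigenvector is (-1, 1).
General solution: C_1e^(-4t)(-3,2) + C_2e^(5t)(-1,1).

x(t) = -3C_1e^(-4t) - C_2e^(5t), z(t) = 2C_1e^(-4t) + C_2e^(5t)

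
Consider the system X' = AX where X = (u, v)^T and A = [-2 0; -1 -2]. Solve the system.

u(t) = -K_2e^(-2t), v(t) = K_1e^(-2t) + K_2te^(-2t) - 2K_2e^(-2t)

Coefficient matrix A = [[-2, 0], [-1, -2]].
Characteristic polynomial det(A - λI) = λ^2 + 4λ + 4 = 0.
Single eigenvalue λ = -2 with algebraic multiplicity 2.
Eigenvector v = (0,1); generalized eigenvector w with (A-λI)w=v is (-1,-2).
General solution: e^(-2t)[K_1·v + K_2·(t·v + w)].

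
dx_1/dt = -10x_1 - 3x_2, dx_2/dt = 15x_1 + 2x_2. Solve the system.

Coefficient matrix A = [[-10, -3], [15, 2]].
Characteristic polynomial det(A - λI) = λ^2 + 8λ + 25 = 0.
Eigenvalues λ = -4 ± 3i (complex conjugate pair).
For λ=-4+3i: an eigenvector is (1,-2) - i(0,1) = (1, -2 - i).
A real fundamental pair from Re and Im of e^((-4+3i)t)v: X_1 = e^(-4t)(cos(3t)·(1,-2) + sin(3t)·(0,1)), X_2 = e^(-4t)(sin(3t)·(1,-2) - cos(3t)·(0,1)).
General solution: C_1X_1 + C_2X_2.

x_1(t) = C_1e^(-4t)cos(3t) + C_2e^(-4t)sin(3t), x_2(t) = C_1e^(-4t)sin(3t) - 2C_1e^(-4t)cos(3t) - 2C_2e^(-4t)sin(3t) - C_2e^(-4t)cos(3t)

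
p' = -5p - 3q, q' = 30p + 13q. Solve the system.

Coefficient matrix A = [[-5, -3], [30, 13]].
Characteristic polynomial det(A - λI) = λ^2 - 8λ + 25 = 0.
Eigenvalues λ = 4 ± 3i (complex conjugate pair).
For λ=4+3i: an eigenvector is (1,-3) - i(0,1) = (1, -3 - i).
A real fundamental pair from Re and Im of e^((4+3i)t)v: X_1 = e^(4t)(cos(3t)·(1,-3) + sin(3t)·(0,1)), X_2 = e^(4t)(sin(3t)·(1,-3) - cos(3t)·(0,1)).
General solution: c_1X_1 + c_2X_2.

p(t) = c_1e^(4t)cos(3t) + c_2e^(4t)sin(3t), q(t) = c_1e^(4t)sin(3t) - 3c_1e^(4t)cos(3t) - 3c_2e^(4t)sin(3t) - c_2e^(4t)cos(3t)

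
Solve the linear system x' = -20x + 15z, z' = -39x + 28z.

x(t) = 2K_1e^(4t)sin(3t) + K_1e^(4t)cos(3t) + K_2e^(4t)sin(3t) - 2K_2e^(4t)cos(3t), z(t) = 3K_1e^(4t)sin(3t) + 2K_1e^(4t)cos(3t) + 2K_2e^(4t)sin(3t) - 3K_2e^(4t)cos(3t)

Coefficient matrix A = [[-20, 15], [-39, 28]].
Characteristic polynomial det(A - λI) = λ^2 - 8λ + 25 = 0.
Eigenvalues λ = 4 ± 3i (complex conjugate pair).
For λ=4+3i: an eigenvector is (1,2) - i(2,3) = (1 - 2i, 2 - 3i).
A real fundamental pair from Re and Im of e^((4+3i)t)v: X_1 = e^(4t)(cos(3t)·(1,2) + sin(3t)·(2,3)), X_2 = e^(4t)(sin(3t)·(1,2) - cos(3t)·(2,3)).
General solution: K_1X_1 + K_2X_2.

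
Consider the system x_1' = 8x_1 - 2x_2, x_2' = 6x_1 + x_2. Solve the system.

x_1(t) = c_1e^(4t) + 2c_2e^(5t), x_2(t) = 2c_1e^(4t) + 3c_2e^(5t)

Coefficient matrix A = [[8, -2], [6, 1]].
Characteristic polynomial det(A - λI) = λ^2 - 9λ + 20 = 0.
Eigenvalues λ = 4, 5.
For λ=4: (A-λI) row 1 is [4, -2], so an eigenvector is (1, 2).
For λ=5: (A-λI) row 1 is [3, -2], so an eigenvector is (2, 3).
General solution: c_1e^(4t)(1,2) + c_2e^(5t)(2,3).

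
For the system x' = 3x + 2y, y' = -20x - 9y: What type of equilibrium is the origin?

A = [[3,2],[-20,-9]]; det(A-λI) = λ^2 + 6λ + 13.
λ = -3 ± 2i: negative real part.

stable spiral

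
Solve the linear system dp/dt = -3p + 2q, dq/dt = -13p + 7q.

Coefficient matrix A = [[-3, 2], [-13, 7]].
Characteristic polynomial det(A - λI) = λ^2 - 4λ + 5 = 0.
Eigenvalues λ = 2 ± i (complex conjugate pair).
For λ=2+i: an eigenvector is (-1,-2) - i(1,3) = (-1 - i, -2 - 3i).
A real fundamental pair from Re and Im of e^((2+i)t)v: X_1 = e^(2t)(cos(t)·(-1,-2) + sin(t)·(1,3)), X_2 = e^(2t)(sin(t)·(-1,-2) - cos(t)·(1,3)).
General solution: K_1X_1 + K_2X_2.

p(t) = K_1e^(2t)sin(t) - K_1e^(2t)cos(t) - K_2e^(2t)sin(t) - K_2e^(2t)cos(t), q(t) = 3K_1e^(2t)sin(t) - 2K_1e^(2t)cos(t) - 2K_2e^(2t)sin(t) - 3K_2e^(2t)cos(t)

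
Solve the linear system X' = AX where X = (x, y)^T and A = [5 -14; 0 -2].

x(t) = -2K_1e^(-2t) + K_2e^(5t), y(t) = -K_1e^(-2t)

Coefficient matrix A = [[5, -14], [0, -2]].
Characteristic polynomial det(A - λI) = λ^2 - 3λ - 10 = 0.
Eigenvalues λ = -2, 5.
For λ=-2: (A-λI) row 1 is [7, -14], so an eigenvector is (-2, -1).
For λ=5: (A-λI) row 1 is [0, -14], so an eigenvector is (1, 0).
General solution: K_1e^(-2t)(-2,-1) + K_2e^(5t)(1,0).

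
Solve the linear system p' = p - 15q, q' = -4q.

p(t) = 3K_1e^(-4t) - K_2e^(t), q(t) = K_1e^(-4t)

Coefficient matrix A = [[1, -15], [0, -4]].
Characteristic polynomial det(A - λI) = λ^2 + 3λ - 4 = 0.
Eigenvalues λ = -4, 1.
For λ=-4: (A-λI) row 1 is [5, -15], so an eigenvector is (3, 1).
For λ=1: (A-λI) row 1 is [0, -15], so an eigenvector is (-1, 0).
General solution: K_1e^(-4t)(3,1) + K_2e^(t)(-1,0).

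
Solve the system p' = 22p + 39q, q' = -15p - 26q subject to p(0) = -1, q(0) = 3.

Coefficient matrix A = [[22, 39], [-15, -26]].
Characteristic polynomial det(A - λI) = λ^2 + 4λ + 13 = 0.
Eigenvalues λ = -2 ± 3i (complex conjugate pair).
For λ=-2+3i: an eigenvector is (3,-2) - i(-2,1) = (3 + 2i, -2 - i).
A real fundamental pair from Re and Im of e^((-2+3i)t)v: X_1 = e^(-2t)(cos(3t)·(3,-2) + sin(3t)·(-2,1)), X_2 = e^(-2t)(sin(3t)·(3,-2) - cos(3t)·(-2,1)).
General solution: K_1X_1 + K_2X_2.
Applying p(0)=-1, q(0)=3 gives K_1=-5, K_2=7.

p(t) = 31e^(-2t)sin(3t) - e^(-2t)cos(3t), q(t) = -19e^(-2t)sin(3t) + 3e^(-2t)cos(3t)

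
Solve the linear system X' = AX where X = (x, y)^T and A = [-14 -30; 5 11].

Coefficient matrix A = [[-14, -30], [5, 11]].
Characteristic polynomial det(A - λI) = λ^2 + 3λ - 4 = 0.
Eigenvalues λ = -4, 1.
For λ=-4: (A-λI) row 1 is [-10, -30], so an eigenvector is (3, -1).
For λ=1: (A-λI) row 1 is [-15, -30], so an eigenvector is (-2, 1).
General solution: C_1e^(-4t)(3,-1) + C_2e^(t)(-2,1).

x(t) = 3C_1e^(-4t) - 2C_2e^(t), y(t) = -C_1e^(-4t) + C_2e^(t)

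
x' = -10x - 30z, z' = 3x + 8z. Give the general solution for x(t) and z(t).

Coefficient matrix A = [[-10, -30], [3, 8]].
Characteristic polynomial det(A - λI) = λ^2 + 2λ + 10 = 0.
Eigenvalues λ = -1 ± 3i (complex conjugate pair).
For λ=-1+3i: an eigenvector is (-3,1) - i(-1,0) = (-3 + i, 1).
A real fundamental pair from Re and Im of e^((-1+3i)t)v: X_1 = e^(-t)(cos(3t)·(-3,1) + sin(3t)·(-1,0)), X_2 = e^(-t)(sin(3t)·(-3,1) - cos(3t)·(-1,0)).
General solution: K_1X_1 + K_2X_2.

x(t) = -K_1e^(-t)sin(3t) - 3K_1e^(-t)cos(3t) - 3K_2e^(-t)sin(3t) + K_2e^(-t)cos(3t), z(t) = K_1e^(-t)cos(3t) + K_2e^(-t)sin(3t)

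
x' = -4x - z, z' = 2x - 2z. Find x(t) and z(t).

x(t) = c_1e^(-3t)cos(t) + c_2e^(-3t)sin(t), z(t) = c_1e^(-3t)sin(t) - c_1e^(-3t)cos(t) - c_2e^(-3t)sin(t) - c_2e^(-3t)cos(t)

Coefficient matrix A = [[-4, -1], [2, -2]].
Characteristic polynomial det(A - λI) = λ^2 + 6λ + 10 = 0.
Eigenvalues λ = -3 ± i (complex conjugate pair).
For λ=-3+i: an eigenvector is (1,-1) - i(0,1) = (1, -1 - i).
A real fundamental pair from Re and Im of e^((-3+i)t)v: X_1 = e^(-3t)(cos(t)·(1,-1) + sin(t)·(0,1)), X_2 = e^(-3t)(sin(t)·(1,-1) - cos(t)·(0,1)).
General solution: c_1X_1 + c_2X_2.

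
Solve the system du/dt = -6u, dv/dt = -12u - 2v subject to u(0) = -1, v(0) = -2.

Coefficient matrix A = [[-6, 0], [-12, -2]].
Characteristic polynomial det(A - λI) = λ^2 + 8λ + 12 = 0.
Eigenvalues λ = -6, -2.
For λ=-6: (A-λI) row 2 is [-12, 4], so an eigenvector is (1, 3).
For λ=-2: (A-λI) row 1 is [-4, 0], so an eigenvector is (0, 1).
General solution: C_1e^(-6t)(1,3) + C_2e^(-2t)(0,1).
Applying u(0)=-1, v(0)=-2 gives C_1=-1, C_2=1.

u(t) = -e^(-6t), v(t) = e^(-2t) - 3e^(-6t)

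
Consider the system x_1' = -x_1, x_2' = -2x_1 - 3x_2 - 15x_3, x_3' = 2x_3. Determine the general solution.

Coefficient matrix A = [[-1, 0, 0], [-2, -3, -15], [0, 0, 2]].
det(A - λI) = 0 gives eigenvalues λ = -1, -3, 2.
For λ=-1: eigenvector (1,-1,0).
For λ=-3: eigenvector (0,1,0).
For λ=2: eigenvector (0,-3,1).
General solution: C_1e^(-t)(1,-1,0) + C_2e^(-3t)(0,1,0) + C_3e^(2t)(0,-3,1).

x_1(t) = C_1e^(-t), x_2(t) = -C_1e^(-t) + C_2e^(-3t) - 3C_3e^(2t), x_3(t) = C_3e^(2t)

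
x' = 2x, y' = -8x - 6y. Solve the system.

Coefficient matrix A = [[2, 0], [-8, -6]].
Characteristic polynomial det(A - λI) = λ^2 + 4λ - 12 = 0.
Eigenvalues λ = 2, -6.
For λ=2: (A-λI) row 2 is [-8, -8], so an eigenvector is (1, -1).
For λ=-6: (A-λI) row 1 is [8, 0], so an eigenvector is (0, 1).
General solution: c_1e^(2t)(1,-1) + c_2e^(-6t)(0,1).

x(t) = c_1e^(2t), y(t) = -c_1e^(2t) + c_2e^(-6t)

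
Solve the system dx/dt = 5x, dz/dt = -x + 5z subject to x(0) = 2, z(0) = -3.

x(t) = 2e^(5t), z(t) = -2te^(5t) - 3e^(5t)

Coefficient matrix A = [[5, 0], [-1, 5]].
Characteristic polynomial det(A - λI) = λ^2 - 10λ + 25 = 0.
Single eigenvalue λ = 5 with algebraic multiplicity 2.
Eigenvector v = (0,1); generalized eigenvector w with (A-λI)w=v is (-1,0).
General solution: e^(5t)[K_1·v + K_2·(t·v + w)].
Applying x(0)=2, z(0)=-3 gives K_1=-3, K_2=-2.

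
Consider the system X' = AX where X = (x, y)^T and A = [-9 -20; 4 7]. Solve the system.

Coefficient matrix A = [[-9, -20], [4, 7]].
Characteristic polynomial det(A - λI) = λ^2 + 2λ + 17 = 0.
Eigenvalues λ = -1 ± 4i (complex conjugate pair).
For λ=-1+4i: an eigenvector is (-1,0) - i(2,-1) = (-1 - 2i, 0 + i).
A real fundamental pair from Re and Im of e^((-1+4i)t)v: X_1 = e^(-t)(cos(4t)·(-1,0) + sin(4t)·(2,-1)), X_2 = e^(-t)(sin(4t)·(-1,0) - cos(4t)·(2,-1)).
General solution: C_1X_1 + C_2X_2.

x(t) = 2C_1e^(-t)sin(4t) - C_1e^(-t)cos(4t) - C_2e^(-t)sin(4t) - 2C_2e^(-t)cos(4t), y(t) = -C_1e^(-t)sin(4t) + C_2e^(-t)cos(4t)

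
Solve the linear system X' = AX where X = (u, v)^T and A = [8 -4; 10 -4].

u(t) = -K_1e^(2t)sin(2t) - K_1e^(2t)cos(2t) - K_2e^(2t)sin(2t) + K_2e^(2t)cos(2t), v(t) = -2K_1e^(2t)sin(2t) - K_1e^(2t)cos(2t) - K_2e^(2t)sin(2t) + 2K_2e^(2t)cos(2t)

Coefficient matrix A = [[8, -4], [10, -4]].
Characteristic polynomial det(A - λI) = λ^2 - 4λ + 8 = 0.
Eigenvalues λ = 2 ± 2i (complex conjugate pair).
For λ=2+2i: an eigenvector is (-1,-1) - i(-1,-2) = (-1 + i, -1 + 2i).
A real fundamental pair from Re and Im of e^((2+2i)t)v: X_1 = e^(2t)(cos(2t)·(-1,-1) + sin(2t)·(-1,-2)), X_2 = e^(2t)(sin(2t)·(-1,-1) - cos(2t)·(-1,-2)).
General solution: K_1X_1 + K_2X_2.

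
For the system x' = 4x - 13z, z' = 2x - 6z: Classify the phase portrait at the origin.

stable spiral

A = [[4,-13],[2,-6]]; det(A-λI) = λ^2 + 2λ + 2.
λ = -1 ± i: negative real part.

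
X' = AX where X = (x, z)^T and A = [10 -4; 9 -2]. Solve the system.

Coefficient matrix A = [[10, -4], [9, -2]].
Characteristic polynomial det(A - λI) = λ^2 - 8λ + 16 = 0.
Single eigenvalue λ = 4 with algebraic multiplicity 2.
Eigenvector v = (-2,-3); generalized eigenvector w with (A-λI)w=v is (-1,-1).
General solution: e^(4t)[C_1·v + C_2·(t·v + w)].

x(t) = -2C_1e^(4t) - 2C_2te^(4t) - C_2e^(4t), z(t) = -3C_1e^(4t) - 3C_2te^(4t) - C_2e^(4t)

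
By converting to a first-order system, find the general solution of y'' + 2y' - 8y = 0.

Let x_1 = y, x_2 = y'. Then x_1' = x_2 and x_2' = 8x_1 - 2x_2.
A = [[0,1],[8,-2]]; det(A-λI) = λ^2 + 2λ - 8.
Eigenvalues λ = 2, -4 with eigenvectors (1,2), (1,-4).

y(t) = c_1e^(2t) + c_2e^(-4t)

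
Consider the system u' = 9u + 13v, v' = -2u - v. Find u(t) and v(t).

u(t) = 3K_1e^(4t)sin(t) - 2K_1e^(4t)cos(t) - 2K_2e^(4t)sin(t) - 3K_2e^(4t)cos(t), v(t) = -K_1e^(4t)sin(t) + K_1e^(4t)cos(t) + K_2e^(4t)sin(t) + K_2e^(4t)cos(t)

Coefficient matrix A = [[9, 13], [-2, -1]].
Characteristic polynomial det(A - λI) = λ^2 - 8λ + 17 = 0.
Eigenvalues λ = 4 ± i (complex conjugate pair).
For λ=4+i: an eigenvector is (-2,1) - i(3,-1) = (-2 - 3i, 1 + i).
A real fundamental pair from Re and Im of e^((4+i)t)v: X_1 = e^(4t)(cos(t)·(-2,1) + sin(t)·(3,-1)), X_2 = e^(4t)(sin(t)·(-2,1) - cos(t)·(3,-1)).
General solution: K_1X_1 + K_2X_2.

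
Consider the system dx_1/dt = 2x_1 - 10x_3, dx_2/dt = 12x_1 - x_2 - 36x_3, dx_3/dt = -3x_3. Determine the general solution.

x_1(t) = 2C_1e^(-3t) + C_3e^(2t), x_2(t) = 6C_1e^(-3t) + C_2e^(-t) + 4C_3e^(2t), x_3(t) = C_1e^(-3t)

Coefficient matrix A = [[2, 0, -10], [12, -1, -36], [0, 0, -3]].
det(A - λI) = 0 gives eigenvalues λ = -3, -1, 2.
For λ=-3: eigenvector (2,6,1).
For λ=-1: eigenvector (0,1,0).
For λ=2: eigenvector (1,4,0).
General solution: C_1e^(-3t)(2,6,1) + C_2e^(-t)(0,1,0) + C_3e^(2t)(1,4,0).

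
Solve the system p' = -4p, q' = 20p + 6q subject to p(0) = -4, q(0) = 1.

Coefficient matrix A = [[-4, 0], [20, 6]].
Characteristic polynomial det(A - λI) = λ^2 - 2λ - 24 = 0.
Eigenvalues λ = 6, -4.
For λ=6: (A-λI) row 1 is [-10, 0], so an eigenvector is (0, 1).
For λ=-4: (A-λI) row 2 is [20, 10], so an eigenvector is (1, -2).
General solution: c_1e^(6t)(0,1) + c_2e^(-4t)(1,-2).
Applying p(0)=-4, q(0)=1 gives c_1=-7, c_2=-4.

p(t) = -4e^(-4t), q(t) = -7e^(6t) + 8e^(-4t)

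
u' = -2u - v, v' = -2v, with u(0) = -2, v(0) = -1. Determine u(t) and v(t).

u(t) = te^(-2t) - 2e^(-2t), v(t) = -e^(-2t)

Coefficient matrix A = [[-2, -1], [0, -2]].
Characteristic polynomial det(A - λI) = λ^2 + 4λ + 4 = 0.
Single eigenvalue λ = -2 with algebraic multiplicity 2.
Eigenvector v = (1,0); generalized eigenvector w with (A-λI)w=v is (1,-1).
General solution: e^(-2t)[K_1·v + K_2·(t·v + w)].
Applying u(0)=-2, v(0)=-1 gives K_1=-3, K_2=1.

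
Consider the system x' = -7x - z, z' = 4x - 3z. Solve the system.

Coefficient matrix A = [[-7, -1], [4, -3]].
Characteristic polynomial det(A - λI) = λ^2 + 10λ + 25 = 0.
Single eigenvalue λ = -5 with algebraic multiplicity 2.
Eigenvector v = (1,-2); generalized eigenvector w with (A-λI)w=v is (1,-3).
General solution: e^(-5t)[c_1·v + c_2·(t·v + w)].

x(t) = c_1e^(-5t) + c_2te^(-5t) + c_2e^(-5t), z(t) = -2c_1e^(-5t) - 2c_2te^(-5t) - 3c_2e^(-5t)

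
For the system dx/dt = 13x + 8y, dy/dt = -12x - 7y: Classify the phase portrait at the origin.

A = [[13,8],[-12,-7]]; det(A-λI) = λ^2 - 6λ + 5.
λ = 5, 1: both positive.

unstable node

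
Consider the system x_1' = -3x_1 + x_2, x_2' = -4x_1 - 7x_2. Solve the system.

Coefficient matrix A = [[-3, 1], [-4, -7]].
Characteristic polynomial det(A - λI) = λ^2 + 10λ + 25 = 0.
Single eigenvalue λ = -5 with algebraic multiplicity 2.
Eigenvector v = (-1,2); generalized eigenvector w with (A-λI)w=v is (-2,3).
General solution: e^(-5t)[K_1·v + K_2·(t·v + w)].

x_1(t) = -K_1e^(-5t) - K_2te^(-5t) - 2K_2e^(-5t), x_2(t) = 2K_1e^(-5t) + 2K_2te^(-5t) + 3K_2e^(-5t)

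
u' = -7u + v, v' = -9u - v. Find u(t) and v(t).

u(t) = K_1e^(-4t) + K_2te^(-4t), v(t) = 3K_1e^(-4t) + 3K_2te^(-4t) + K_2e^(-4t)

Coefficient matrix A = [[-7, 1], [-9, -1]].
Characteristic polynomial det(A - λI) = λ^2 + 8λ + 16 = 0.
Single eigenvalue λ = -4 with algebraic multiplicity 2.
Eigenvector v = (1,3); generalized eigenvector w with (A-λI)w=v is (0,1).
General solution: e^(-4t)[K_1·v + K_2·(t·v + w)].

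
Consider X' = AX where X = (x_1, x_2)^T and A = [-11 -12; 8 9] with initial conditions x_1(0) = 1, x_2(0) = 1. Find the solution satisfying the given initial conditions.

Coefficient matrix A = [[-11, -12], [8, 9]].
Characteristic polynomial det(A - λI) = λ^2 + 2λ - 3 = 0.
Eigenvalues λ = -3, 1.
For λ=-3: (A-λI) row 1 is [-8, -12], so an eigenvector is (3, -2).
For λ=1: (A-λI) row 1 is [-12, -12], so an eigenvector is (1, -1).
General solution: C_1e^(-3t)(3,-2) + C_2e^(t)(1,-1).
Applying x_1(0)=1, x_2(0)=1 gives C_1=2, C_2=-5.

x_1(t) = -5e^(t) + 6e^(-3t), x_2(t) = 5e^(t) - 4e^(-3t)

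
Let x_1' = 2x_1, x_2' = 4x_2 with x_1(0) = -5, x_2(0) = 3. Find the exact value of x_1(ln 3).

A = [[2,0],[0,4]]; eigenvalues λ = 4, 2.
Eigenvectors: (0,1) for λ=4, (-1,0) for λ=2.
From the initial condition, c_1 = 3, c_2 = 5.
x_1(ln 3) = (3)(3^4)(0) + (5)(3^2)(-1) = -45.

-45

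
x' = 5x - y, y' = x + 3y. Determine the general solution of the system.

Coefficient matrix A = [[5, -1], [1, 3]].
Characteristic polynomial det(A - λI) = λ^2 - 8λ + 16 = 0.
Single eigenvalue λ = 4 with algebraic multiplicity 2.
Eigenvector v = (1,1); generalized eigenvector w with (A-λI)w=v is (0,-1).
General solution: e^(4t)[K_1·v + K_2·(t·v + w)].

x(t) = K_1e^(4t) + K_2te^(4t), y(t) = K_1e^(4t) + K_2te^(4t) - K_2e^(4t)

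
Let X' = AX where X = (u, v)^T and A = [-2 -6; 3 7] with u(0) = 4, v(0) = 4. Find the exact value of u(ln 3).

-924

A = [[-2,-6],[3,7]]; eigenvalues λ = 4, 1.
Eigenvectors: (-1,1) for λ=4, (2,-1) for λ=1.
From the initial condition, c_1 = 12, c_2 = 8.
u(ln 3) = (12)(3^4)(-1) + (8)(3^1)(2) = -924.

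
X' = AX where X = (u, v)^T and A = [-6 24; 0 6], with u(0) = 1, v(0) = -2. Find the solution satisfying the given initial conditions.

Coefficient matrix A = [[-6, 24], [0, 6]].
Characteristic polynomial det(A - λI) = λ^2 - 36 = 0.
Eigenvalues λ = -6, 6.
For λ=-6: (A-λI) row 1 is [0, 24], so an eigenvector is (-1, 0).
For λ=6: (A-λI) row 1 is [-12, 24], so an eigenvector is (2, 1).
General solution: C_1e^(-6t)(-1,0) + C_2e^(6t)(2,1).
Applying u(0)=1, v(0)=-2 gives C_1=-5, C_2=-2.

u(t) = -4e^(6t) + 5e^(-6t), v(t) = -2e^(6t)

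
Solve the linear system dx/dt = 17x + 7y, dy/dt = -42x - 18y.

x(t) = -K_1e^(3t) - K_2e^(-4t), y(t) = 2K_1e^(3t) + 3K_2e^(-4t)

Coefficient matrix A = [[17, 7], [-42, -18]].
Characteristic polynomial det(A - λI) = λ^2 + λ - 12 = 0.
Eigenvalues λ = 3, -4.
For λ=3: (A-λI) row 1 is [14, 7], so an eigenvector is (-1, 2).
For λ=-4: (A-λI) row 1 is [21, 7], so an eigenvector is (-1, 3).
General solution: K_1e^(3t)(-1,2) + K_2e^(-4t)(-1,3).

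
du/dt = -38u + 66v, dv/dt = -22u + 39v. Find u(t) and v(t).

Coefficient matrix A = [[-38, 66], [-22, 39]].
Characteristic polynomial det(A - λI) = λ^2 - λ - 30 = 0.
Eigenvalues λ = 6, -5.
For λ=6: (A-λI) row 1 is [-44, 66], so an eigenvector is (3, 2).
For λ=-5: (A-λI) row 1 is [-33, 66], so an eigenvector is (2, 1).
General solution: K_1e^(6t)(3,2) + K_2e^(-5t)(2,1).

u(t) = 3K_1e^(6t) + 2K_2e^(-5t), v(t) = 2K_1e^(6t) + K_2e^(-5t)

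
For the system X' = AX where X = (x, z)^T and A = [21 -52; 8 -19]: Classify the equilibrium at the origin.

unstable spiral

A = [[21,-52],[8,-19]]; det(A-λI) = λ^2 - 2λ + 17.
λ = 1 ± 4i: positive real part.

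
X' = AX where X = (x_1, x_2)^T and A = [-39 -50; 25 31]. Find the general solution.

Coefficient matrix A = [[-39, -50], [25, 31]].
Characteristic polynomial det(A - λI) = λ^2 + 8λ + 41 = 0.
Eigenvalues λ = -4 ± 5i (complex conjugate pair).
For λ=-4+5i: an eigenvector is (1,-1) - i(3,-2) = (1 - 3i, -1 + 2i).
A real fundamental pair from Re and Im of e^((-4+5i)t)v: X_1 = e^(-4t)(cos(5t)·(1,-1) + sin(5t)·(3,-2)), X_2 = e^(-4t)(sin(5t)·(1,-1) - cos(5t)·(3,-2)).
General solution: C_1X_1 + C_2X_2.

x_1(t) = 3C_1e^(-4t)sin(5t) + C_1e^(-4t)cos(5t) + C_2e^(-4t)sin(5t) - 3C_2e^(-4t)cos(5t), x_2(t) = -2C_1e^(-4t)sin(5t) - C_1e^(-4t)cos(5t) - C_2e^(-4t)sin(5t) + 2C_2e^(-4t)cos(5t)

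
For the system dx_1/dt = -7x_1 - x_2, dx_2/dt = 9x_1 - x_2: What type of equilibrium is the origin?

stable improper node

A = [[-7,-1],[9,-1]]; det(A-λI) = λ^2 + 8λ + 16.
repeated λ = -4 with a single eigenvector.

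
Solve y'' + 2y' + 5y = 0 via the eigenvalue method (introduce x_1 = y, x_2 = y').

Let x_1 = y, x_2 = y'. Then x_1' = x_2 and x_2' = -5x_1 - 2x_2.
A = [[0,1],[-5,-2]]; det(A-λI) = λ^2 + 2λ + 5.
Eigenvalues λ = -1 ± 2i.

y(t) = K_1e^(-t)cos(2t) + K_2e^(-t)sin(2t)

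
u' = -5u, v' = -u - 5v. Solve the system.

Coefficient matrix A = [[-5, 0], [-1, -5]].
Characteristic polynomial det(A - λI) = λ^2 + 10λ + 25 = 0.
Single eigenvalue λ = -5 with algebraic multiplicity 2.
Eigenvector v = (0,1); generalized eigenvector w with (A-λI)w=v is (-1,1).
General solution: e^(-5t)[C_1·v + C_2·(t·v + w)].

u(t) = -C_2e^(-5t), v(t) = C_1e^(-5t) + C_2te^(-5t) + C_2e^(-5t)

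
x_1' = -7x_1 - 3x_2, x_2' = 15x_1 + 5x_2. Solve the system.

Coefficient matrix A = [[-7, -3], [15, 5]].
Characteristic polynomial det(A - λI) = λ^2 + 2λ + 10 = 0.
Eigenvalues λ = -1 ± 3i (complex conjugate pair).
For λ=-1+3i: an eigenvector is (1,-2) - i(0,1) = (1, -2 - i).
A real fundamental pair from Re and Im of e^((-1+3i)t)v: X_1 = e^(-t)(cos(3t)·(1,-2) + sin(3t)·(0,1)), X_2 = e^(-t)(sin(3t)·(1,-2) - cos(3t)·(0,1)).
General solution: C_1X_1 + C_2X_2.

x_1(t) = C_1e^(-t)cos(3t) + C_2e^(-t)sin(3t), x_2(t) = C_1e^(-t)sin(3t) - 2C_1e^(-t)cos(3t) - 2C_2e^(-t)sin(3t) - C_2e^(-t)cos(3t)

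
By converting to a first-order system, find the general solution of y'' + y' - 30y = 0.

Let x_1 = y, x_2 = y'. Then x_1' = x_2 and x_2' = 30x_1 - x_2.
A = [[0,1],[30,-1]]; det(A-λI) = λ^2 + λ - 30.
Eigenvalues λ = -6, 5 with eigenvectors (1,-6), (1,5).

y(t) = c_1e^(-6t) + c_2e^(5t)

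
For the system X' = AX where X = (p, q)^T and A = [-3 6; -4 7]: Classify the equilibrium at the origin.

A = [[-3,6],[-4,7]]; det(A-λI) = λ^2 - 4λ + 3.
λ = 1, 3: both positive.

unstable node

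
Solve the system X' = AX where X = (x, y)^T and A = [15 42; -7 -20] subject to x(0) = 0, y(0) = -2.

Coefficient matrix A = [[15, 42], [-7, -20]].
Characteristic polynomial det(A - λI) = λ^2 + 5λ - 6 = 0.
Eigenvalues λ = -6, 1.
For λ=-6: (A-λI) row 1 is [21, 42], so an eigenvector is (-2, 1).
For λ=1: (A-λI) row 1 is [14, 42], so an eigenvector is (-3, 1).
General solution: K_1e^(-6t)(-2,1) + K_2e^(t)(-3,1).
Applying x(0)=0, y(0)=-2 gives K_1=-6, K_2=4.

x(t) = -12e^(t) + 12e^(-6t), y(t) = 4e^(t) - 6e^(-6t)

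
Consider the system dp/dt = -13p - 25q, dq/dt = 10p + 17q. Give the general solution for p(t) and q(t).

Coefficient matrix A = [[-13, -25], [10, 17]].
Characteristic polynomial det(A - λI) = λ^2 - 4λ + 29 = 0.
Eigenvalues λ = 2 ± 5i (complex conjugate pair).
For λ=2+5i: an eigenvector is (-2,1) - i(1,-1) = (-2 - i, 1 + i).
A real fundamental pair from Re and Im of e^((2+5i)t)v: X_1 = e^(2t)(cos(5t)·(-2,1) + sin(5t)·(1,-1)), X_2 = e^(2t)(sin(5t)·(-2,1) - cos(5t)·(1,-1)).
General solution: C_1X_1 + C_2X_2.

p(t) = C_1e^(2t)sin(5t) - 2C_1e^(2t)cos(5t) - 2C_2e^(2t)sin(5t) - C_2e^(2t)cos(5t), q(t) = -C_1e^(2t)sin(5t) + C_1e^(2t)cos(5t) + C_2e^(2t)sin(5t) + C_2e^(2t)cos(5t)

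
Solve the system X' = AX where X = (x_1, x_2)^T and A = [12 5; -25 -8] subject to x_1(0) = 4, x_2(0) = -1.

x_1(t) = 7e^(2t)sin(5t) + 4e^(2t)cos(5t), x_2(t) = -18e^(2t)sin(5t) - e^(2t)cos(5t)

Coefficient matrix A = [[12, 5], [-25, -8]].
Characteristic polynomial det(A - λI) = λ^2 - 4λ + 29 = 0.
Eigenvalues λ = 2 ± 5i (complex conjugate pair).
For λ=2+5i: an eigenvector is (0,-1) - i(-1,2) = (0 + i, -1 - 2i).
A real fundamental pair from Re and Im of e^((2+5i)t)v: X_1 = e^(2t)(cos(5t)·(0,-1) + sin(5t)·(-1,2)), X_2 = e^(2t)(sin(5t)·(0,-1) - cos(5t)·(-1,2)).
General solution: C_1X_1 + C_2X_2.
Applying x_1(0)=4, x_2(0)=-1 gives C_1=-7, C_2=4.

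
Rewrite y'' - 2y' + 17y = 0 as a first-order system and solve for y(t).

Let x_1 = y, x_2 = y'. Then x_1' = x_2 and x_2' = -17x_1 + 2x_2.
A = [[0,1],[-17,2]]; det(A-λI) = λ^2 - 2λ + 17.
Eigenvalues λ = 1 ± 4i.

y(t) = c_1e^(t)cos(4t) + c_2e^(t)sin(4t)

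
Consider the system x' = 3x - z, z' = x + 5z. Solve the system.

x(t) = c_1e^(4t) + c_2te^(4t), z(t) = -c_1e^(4t) - c_2te^(4t) - c_2e^(4t)

Coefficient matrix A = [[3, -1], [1, 5]].
Characteristic polynomial det(A - λI) = λ^2 - 8λ + 16 = 0.
Single eigenvalue λ = 4 with algebraic multiplicity 2.
Eigenvector v = (1,-1); generalized eigenvector w with (A-λI)w=v is (0,-1).
General solution: e^(4t)[c_1·v + c_2·(t·v + w)].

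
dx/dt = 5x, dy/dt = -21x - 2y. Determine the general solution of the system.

Coefficient matrix A = [[5, 0], [-21, -2]].
Characteristic polynomial det(A - λI) = λ^2 - 3λ - 10 = 0.
Eigenvalues λ = 5, -2.
For λ=5: (A-λI) row 2 is [-21, -7], so an eigenvector is (-1, 3).
For λ=-2: (A-λI) row 1 is [7, 0], so an eigenvector is (0, -1).
General solution: C_1e^(5t)(-1,3) + C_2e^(-2t)(0,-1).

x(t) = -C_1e^(5t), y(t) = 3C_1e^(5t) - C_2e^(-2t)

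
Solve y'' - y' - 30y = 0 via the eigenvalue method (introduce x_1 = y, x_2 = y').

y(t) = c_1e^(-5t) + c_2e^(6t)

Let x_1 = y, x_2 = y'. Then x_1' = x_2 and x_2' = 30x_1 + x_2.
A = [[0,1],[30,1]]; det(A-λI) = λ^2 - λ - 30.
Eigenvalues λ = -5, 6 with eigenvectors (1,-5), (1,6).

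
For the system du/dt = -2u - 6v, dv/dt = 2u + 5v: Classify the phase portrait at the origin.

unstable node

A = [[-2,-6],[2,5]]; det(A-λI) = λ^2 - 3λ + 2.
λ = 2, 1: both positive.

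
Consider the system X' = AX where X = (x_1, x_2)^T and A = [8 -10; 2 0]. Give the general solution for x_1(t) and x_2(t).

Coefficient matrix A = [[8, -10], [2, 0]].
Characteristic polynomial det(A - λI) = λ^2 - 8λ + 20 = 0.
Eigenvalues λ = 4 ± 2i (complex conjugate pair).
For λ=4+2i: an eigenvector is (-2,-1) - i(1,0) = (-2 - i, -1).
A real fundamental pair from Re and Im of e^((4+2i)t)v: X_1 = e^(4t)(cos(2t)·(-2,-1) + sin(2t)·(1,0)), X_2 = e^(4t)(sin(2t)·(-2,-1) - cos(2t)·(1,0)).
General solution: c_1X_1 + c_2X_2.

x_1(t) = c_1e^(4t)sin(2t) - 2c_1e^(4t)cos(2t) - 2c_2e^(4t)sin(2t) - c_2e^(4t)cos(2t), x_2(t) = -c_1e^(4t)cos(2t) - c_2e^(4t)sin(2t)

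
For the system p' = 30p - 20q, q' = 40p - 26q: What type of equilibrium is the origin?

A = [[30,-20],[40,-26]]; det(A-λI) = λ^2 - 4λ + 20.
λ = 2 ± 4i: positive real part.

unstable spiral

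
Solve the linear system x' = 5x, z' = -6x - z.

x(t) = C_2e^(5t), z(t) = -C_1e^(-t) - C_2e^(5t)

Coefficient matrix A = [[5, 0], [-6, -1]].
Characteristic polynomial det(A - λI) = λ^2 - 4λ - 5 = 0.
Eigenvalues λ = -1, 5.
For λ=-1: (A-λI) row 1 is [6, 0], so an eigenvector is (0, -1).
For λ=5: (A-λI) row 2 is [-6, -6], so an eigenvector is (1, -1).
General solution: C_1e^(-t)(0,-1) + C_2e^(5t)(1,-1).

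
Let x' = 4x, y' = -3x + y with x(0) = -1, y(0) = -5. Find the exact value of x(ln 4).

-256

A = [[4,0],[-3,1]]; eigenvalues λ = 4, 1.
Eigenvectors: (1,-1) for λ=4, (0,-1) for λ=1.
From the initial condition, c_1 = -1, c_2 = 6.
x(ln 4) = (-1)(4^4)(1) + (6)(4^1)(0) = -256.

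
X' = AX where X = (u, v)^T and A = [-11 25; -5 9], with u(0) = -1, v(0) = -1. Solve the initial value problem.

u(t) = -3e^(-t)sin(5t) - e^(-t)cos(5t), v(t) = -e^(-t)sin(5t) - e^(-t)cos(5t)

Coefficient matrix A = [[-11, 25], [-5, 9]].
Characteristic polynomial det(A - λI) = λ^2 + 2λ + 26 = 0.
Eigenvalues λ = -1 ± 5i (complex conjugate pair).
For λ=-1+5i: an eigenvector is (-1,0) - i(2,1) = (-1 - 2i, 0 - i).
A real fundamental pair from Re and Im of e^((-1+5i)t)v: X_1 = e^(-t)(cos(5t)·(-1,0) + sin(5t)·(2,1)), X_2 = e^(-t)(sin(5t)·(-1,0) - cos(5t)·(2,1)).
General solution: K_1X_1 + K_2X_2.
Applying u(0)=-1, v(0)=-1 gives K_1=-1, K_2=1.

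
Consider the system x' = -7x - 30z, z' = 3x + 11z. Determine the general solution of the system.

Coefficient matrix A = [[-7, -30], [3, 11]].
Characteristic polynomial det(A - λI) = λ^2 - 4λ + 13 = 0.
Eigenvalues λ = 2 ± 3i (complex conjugate pair).
For λ=2+3i: an eigenvector is (3,-1) - i(1,0) = (3 - i, -1).
A real fundamental pair from Re and Im of e^((2+3i)t)v: X_1 = e^(2t)(cos(3t)·(3,-1) + sin(3t)·(1,0)), X_2 = e^(2t)(sin(3t)·(3,-1) - cos(3t)·(1,0)).
General solution: K_1X_1 + K_2X_2.

x(t) = K_1e^(2t)sin(3t) + 3K_1e^(2t)cos(3t) + 3K_2e^(2t)sin(3t) - K_2e^(2t)cos(3t), z(t) = -K_1e^(2t)cos(3t) - K_2e^(2t)sin(3t)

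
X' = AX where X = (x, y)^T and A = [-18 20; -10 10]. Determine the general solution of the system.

x(t) = K_1e^(-4t)sin(2t) - 3K_1e^(-4t)cos(2t) - 3K_2e^(-4t)sin(2t) - K_2e^(-4t)cos(2t), y(t) = K_1e^(-4t)sin(2t) - 2K_1e^(-4t)cos(2t) - 2K_2e^(-4t)sin(2t) - K_2e^(-4t)cos(2t)

Coefficient matrix A = [[-18, 20], [-10, 10]].
Characteristic polynomial det(A - λI) = λ^2 + 8λ + 20 = 0.
Eigenvalues λ = -4 ± 2i (complex conjugate pair).
For λ=-4+2i: an eigenvector is (-3,-2) - i(1,1) = (-3 - i, -2 - i).
A real fundamental pair from Re and Im of e^((-4+2i)t)v: X_1 = e^(-4t)(cos(2t)·(-3,-2) + sin(2t)·(1,1)), X_2 = e^(-4t)(sin(2t)·(-3,-2) - cos(2t)·(1,1)).
General solution: K_1X_1 + K_2X_2.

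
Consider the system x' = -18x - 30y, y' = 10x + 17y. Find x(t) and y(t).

Coefficient matrix A = [[-18, -30], [10, 17]].
Characteristic polynomial det(A - λI) = λ^2 + λ - 6 = 0.
Eigenvalues λ = -3, 2.
For λ=-3: (A-λI) row 1 is [-15, -30], so an eigenvector is (2, -1).
For λ=2: (A-λI) row 1 is [-20, -30], so an eigenvector is (3, -2).
General solution: C_1e^(-3t)(2,-1) + C_2e^(2t)(3,-2).

x(t) = 2C_1e^(-3t) + 3C_2e^(2t), y(t) = -C_1e^(-3t) - 2C_2e^(2t)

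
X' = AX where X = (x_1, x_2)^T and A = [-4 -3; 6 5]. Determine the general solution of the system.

Coefficient matrix A = [[-4, -3], [6, 5]].
Characteristic polynomial det(A - λI) = λ^2 - λ - 2 = 0.
Eigenvalues λ = 2, -1.
For λ=2: (A-λI) row 1 is [-6, -3], so an eigenvector is (-1, 2).
For λ=-1: (A-λI) row 1 is [-3, -3], so an eigenvector is (-1, 1).
General solution: c_1e^(2t)(-1,2) + c_2e^(-t)(-1,1).

x_1(t) = -c_1e^(2t) - c_2e^(-t), x_2(t) = 2c_1e^(2t) + c_2e^(-t)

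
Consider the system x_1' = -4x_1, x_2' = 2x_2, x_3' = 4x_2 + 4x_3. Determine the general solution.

x_1(t) = C_3e^(-4t), x_2(t) = C_2e^(2t), x_3(t) = C_1e^(4t) - 2C_2e^(2t)

Coefficient matrix A = [[-4, 0, 0], [0, 2, 0], [0, 4, 4]].
det(A - λI) = 0 gives eigenvalues λ = 4, 2, -4.
For λ=4: eigenvector (0,0,1).
For λ=2: eigenvector (0,1,-2).
For λ=-4: eigenvector (1,0,0).
General solution: C_1e^(4t)(0,0,1) + C_2e^(2t)(0,1,-2) + C_3e^(-4t)(1,0,0).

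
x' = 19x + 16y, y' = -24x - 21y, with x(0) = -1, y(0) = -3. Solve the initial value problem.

x(t) = -9e^(3t) + 8e^(-5t), y(t) = 9e^(3t) - 12e^(-5t)

Coefficient matrix A = [[19, 16], [-24, -21]].
Characteristic polynomial det(A - λI) = λ^2 + 2λ - 15 = 0.
Eigenvalues λ = 3, -5.
For λ=3: (A-λI) row 1 is [16, 16], so an eigenvector is (-1, 1).
For λ=-5: (A-λI) row 1 is [24, 16], so an eigenvector is (2, -3).
General solution: C_1e^(3t)(-1,1) + C_2e^(-5t)(2,-3).
Applying x(0)=-1, y(0)=-3 gives C_1=9, C_2=4.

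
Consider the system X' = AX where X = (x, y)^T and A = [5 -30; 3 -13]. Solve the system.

Coefficient matrix A = [[5, -30], [3, -13]].
Characteristic polynomial det(A - λI) = λ^2 + 8λ + 25 = 0.
Eigenvalues λ = -4 ± 3i (complex conjugate pair).
For λ=-4+3i: an eigenvector is (-3,-1) - i(1,0) = (-3 - i, -1).
A real fundamental pair from Re and Im of e^((-4+3i)t)v: X_1 = e^(-4t)(cos(3t)·(-3,-1) + sin(3t)·(1,0)), X_2 = e^(-4t)(sin(3t)·(-3,-1) - cos(3t)·(1,0)).
General solution: c_1X_1 + c_2X_2.

x(t) = c_1e^(-4t)sin(3t) - 3c_1e^(-4t)cos(3t) - 3c_2e^(-4t)sin(3t) - c_2e^(-4t)cos(3t), y(t) = -c_1e^(-4t)cos(3t) - c_2e^(-4t)sin(3t)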